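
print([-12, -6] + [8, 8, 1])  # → [-12, -6, 8, 8, 1]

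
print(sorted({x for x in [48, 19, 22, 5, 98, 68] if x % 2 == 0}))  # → [22, 48, 68, 98]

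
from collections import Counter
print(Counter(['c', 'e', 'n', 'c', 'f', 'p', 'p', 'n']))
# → Counter({'c': 2, 'n': 2, 'p': 2, 'e': 1, 'f': 1})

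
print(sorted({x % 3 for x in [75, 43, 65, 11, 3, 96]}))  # [0, 1, 2]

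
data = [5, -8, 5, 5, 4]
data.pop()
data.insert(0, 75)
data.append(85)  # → [75, 5, -8, 5, 5, 85]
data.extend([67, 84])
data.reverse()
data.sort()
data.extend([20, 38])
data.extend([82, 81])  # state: [-8, 5, 5, 5, 67, 75, 84, 85, 20, 38, 82, 81]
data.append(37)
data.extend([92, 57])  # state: [-8, 5, 5, 5, 67, 75, 84, 85, 20, 38, 82, 81, 37, 92, 57]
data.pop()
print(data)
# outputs [-8, 5, 5, 5, 67, 75, 84, 85, 20, 38, 82, 81, 37, 92]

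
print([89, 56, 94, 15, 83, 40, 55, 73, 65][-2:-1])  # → [73]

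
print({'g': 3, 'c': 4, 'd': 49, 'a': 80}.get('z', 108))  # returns 108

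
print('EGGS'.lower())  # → eggs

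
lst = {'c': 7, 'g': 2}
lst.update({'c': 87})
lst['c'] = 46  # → {'c': 46, 'g': 2}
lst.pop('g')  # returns 2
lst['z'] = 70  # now {'c': 46, 'z': 70}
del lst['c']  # {'z': 70}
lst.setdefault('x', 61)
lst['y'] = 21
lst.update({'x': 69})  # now {'z': 70, 'x': 69, 'y': 21}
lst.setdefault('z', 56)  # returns 70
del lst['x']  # {'z': 70, 'y': 21}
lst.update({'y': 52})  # {'z': 70, 'y': 52}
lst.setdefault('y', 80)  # 52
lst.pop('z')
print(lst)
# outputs {'y': 52}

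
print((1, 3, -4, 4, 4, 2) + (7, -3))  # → (1, 3, -4, 4, 4, 2, 7, -3)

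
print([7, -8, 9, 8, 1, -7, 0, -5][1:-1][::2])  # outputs [-8, 8, -7]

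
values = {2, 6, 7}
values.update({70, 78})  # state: {2, 6, 7, 70, 78}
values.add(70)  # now {2, 6, 7, 70, 78}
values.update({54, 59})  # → {2, 6, 7, 54, 59, 70, 78}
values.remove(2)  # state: {6, 7, 54, 59, 70, 78}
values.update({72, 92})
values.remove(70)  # {6, 7, 54, 59, 72, 78, 92}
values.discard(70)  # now {6, 7, 54, 59, 72, 78, 92}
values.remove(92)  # {6, 7, 54, 59, 72, 78}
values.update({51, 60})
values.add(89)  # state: {6, 7, 51, 54, 59, 60, 72, 78, 89}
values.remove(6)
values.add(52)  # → {7, 51, 52, 54, 59, 60, 72, 78, 89}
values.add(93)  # {7, 51, 52, 54, 59, 60, 72, 78, 89, 93}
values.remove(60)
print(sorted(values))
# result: [7, 51, 52, 54, 59, 72, 78, 89, 93]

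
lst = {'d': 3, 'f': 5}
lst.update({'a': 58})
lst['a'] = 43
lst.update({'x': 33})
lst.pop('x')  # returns 33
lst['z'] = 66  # {'d': 3, 'f': 5, 'a': 43, 'z': 66}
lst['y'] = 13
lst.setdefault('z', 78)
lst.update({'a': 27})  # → {'d': 3, 'f': 5, 'a': 27, 'z': 66, 'y': 13}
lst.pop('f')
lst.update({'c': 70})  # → {'d': 3, 'a': 27, 'z': 66, 'y': 13, 'c': 70}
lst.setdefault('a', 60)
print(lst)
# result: {'d': 3, 'a': 27, 'z': 66, 'y': 13, 'c': 70}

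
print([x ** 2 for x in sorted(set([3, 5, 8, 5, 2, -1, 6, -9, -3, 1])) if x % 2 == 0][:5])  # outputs [4, 36, 64]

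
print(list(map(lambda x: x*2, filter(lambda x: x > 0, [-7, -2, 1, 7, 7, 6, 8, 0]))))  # [2, 14, 14, 12, 16]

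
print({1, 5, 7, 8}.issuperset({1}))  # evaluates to True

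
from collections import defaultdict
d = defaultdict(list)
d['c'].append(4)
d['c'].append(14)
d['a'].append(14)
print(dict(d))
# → {'c': [4, 14], 'a': [14]}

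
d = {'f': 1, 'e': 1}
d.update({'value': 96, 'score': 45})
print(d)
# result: {'f': 1, 'e': 1, 'value': 96, 'score': 45}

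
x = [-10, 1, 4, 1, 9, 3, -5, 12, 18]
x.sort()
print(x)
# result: [-10, -5, 1, 1, 3, 4, 9, 12, 18]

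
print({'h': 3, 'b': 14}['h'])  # 3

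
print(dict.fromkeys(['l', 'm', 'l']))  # {'l': None, 'm': None}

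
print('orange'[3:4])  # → n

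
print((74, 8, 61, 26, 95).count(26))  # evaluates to 1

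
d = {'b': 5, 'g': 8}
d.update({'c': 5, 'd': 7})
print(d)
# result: {'b': 5, 'g': 8, 'c': 5, 'd': 7}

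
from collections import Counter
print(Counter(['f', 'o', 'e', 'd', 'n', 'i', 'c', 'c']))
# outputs Counter({'c': 2, 'f': 1, 'o': 1, 'e': 1, 'd': 1, 'n': 1, 'i': 1})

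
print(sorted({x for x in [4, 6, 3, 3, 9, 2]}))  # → [2, 3, 4, 6, 9]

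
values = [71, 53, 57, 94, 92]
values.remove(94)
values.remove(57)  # [71, 53, 92]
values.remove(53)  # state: [71, 92]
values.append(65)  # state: [71, 92, 65]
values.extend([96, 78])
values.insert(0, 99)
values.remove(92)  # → [99, 71, 65, 96, 78]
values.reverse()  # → [78, 96, 65, 71, 99]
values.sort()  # [65, 71, 78, 96, 99]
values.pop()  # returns 99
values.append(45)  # [65, 71, 78, 96, 45]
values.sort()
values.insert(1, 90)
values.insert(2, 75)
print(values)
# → [45, 90, 75, 65, 71, 78, 96]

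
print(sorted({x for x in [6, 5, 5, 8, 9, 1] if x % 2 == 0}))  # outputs [6, 8]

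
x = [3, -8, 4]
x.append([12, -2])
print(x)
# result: [3, -8, 4, [12, -2]]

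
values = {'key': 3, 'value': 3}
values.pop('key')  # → 3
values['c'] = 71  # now {'value': 3, 'c': 71}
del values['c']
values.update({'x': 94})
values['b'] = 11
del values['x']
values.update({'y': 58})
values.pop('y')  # 58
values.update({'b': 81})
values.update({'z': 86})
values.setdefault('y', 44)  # 44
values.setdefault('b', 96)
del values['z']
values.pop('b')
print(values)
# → {'value': 3, 'y': 44}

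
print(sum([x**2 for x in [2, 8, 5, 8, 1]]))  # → 158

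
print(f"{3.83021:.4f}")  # 3.8302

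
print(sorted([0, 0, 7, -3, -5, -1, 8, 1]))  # [-5, -3, -1, 0, 0, 1, 7, 8]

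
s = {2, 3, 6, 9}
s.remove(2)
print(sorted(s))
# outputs [3, 6, 9]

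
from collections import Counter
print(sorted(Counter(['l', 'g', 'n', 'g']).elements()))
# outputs ['g', 'g', 'l', 'n']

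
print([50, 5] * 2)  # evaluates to [50, 5, 50, 5]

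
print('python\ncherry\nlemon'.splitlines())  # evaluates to ['python', 'cherry', 'lemon']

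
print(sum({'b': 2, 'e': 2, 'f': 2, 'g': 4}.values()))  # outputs 10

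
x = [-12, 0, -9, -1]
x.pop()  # -1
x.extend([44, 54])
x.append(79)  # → [-12, 0, -9, 44, 54, 79]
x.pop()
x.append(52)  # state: [-12, 0, -9, 44, 54, 52]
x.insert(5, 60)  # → [-12, 0, -9, 44, 54, 60, 52]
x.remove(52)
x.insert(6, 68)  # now [-12, 0, -9, 44, 54, 60, 68]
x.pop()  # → 68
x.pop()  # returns 60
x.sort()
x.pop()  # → 54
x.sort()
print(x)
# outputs [-12, -9, 0, 44]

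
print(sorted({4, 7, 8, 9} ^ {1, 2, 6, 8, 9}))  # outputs [1, 2, 4, 6, 7]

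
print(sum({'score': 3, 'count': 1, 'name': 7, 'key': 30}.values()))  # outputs 41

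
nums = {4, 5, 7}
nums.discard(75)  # {4, 5, 7}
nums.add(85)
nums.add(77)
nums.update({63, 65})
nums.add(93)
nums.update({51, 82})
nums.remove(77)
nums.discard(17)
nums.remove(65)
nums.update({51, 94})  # {4, 5, 7, 51, 63, 82, 85, 93, 94}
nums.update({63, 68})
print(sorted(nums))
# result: [4, 5, 7, 51, 63, 68, 82, 85, 93, 94]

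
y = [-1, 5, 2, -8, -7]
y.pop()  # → -7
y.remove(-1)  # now [5, 2, -8]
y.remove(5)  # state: [2, -8]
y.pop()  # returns -8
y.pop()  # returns 2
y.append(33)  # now [33]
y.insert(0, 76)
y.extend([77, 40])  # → [76, 33, 77, 40]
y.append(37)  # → [76, 33, 77, 40, 37]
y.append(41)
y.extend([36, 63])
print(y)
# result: [76, 33, 77, 40, 37, 41, 36, 63]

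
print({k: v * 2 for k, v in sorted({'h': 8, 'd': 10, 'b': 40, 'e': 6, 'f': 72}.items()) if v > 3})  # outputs {'b': 80, 'd': 20, 'e': 12, 'f': 144, 'h': 16}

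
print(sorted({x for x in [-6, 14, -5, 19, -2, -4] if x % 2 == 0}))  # [-6, -4, -2, 14]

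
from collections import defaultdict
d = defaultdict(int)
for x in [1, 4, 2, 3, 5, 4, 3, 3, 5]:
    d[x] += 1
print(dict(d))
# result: {1: 1, 4: 2, 2: 1, 3: 3, 5: 2}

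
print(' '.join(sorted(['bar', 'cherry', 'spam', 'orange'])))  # bar cherry orange spam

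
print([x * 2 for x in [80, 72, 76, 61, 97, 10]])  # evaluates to [160, 144, 152, 122, 194, 20]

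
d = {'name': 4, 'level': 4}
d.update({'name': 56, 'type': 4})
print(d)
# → {'name': 56, 'level': 4, 'type': 4}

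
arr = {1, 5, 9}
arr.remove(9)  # {1, 5}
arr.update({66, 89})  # {1, 5, 66, 89}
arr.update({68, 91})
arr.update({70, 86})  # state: {1, 5, 66, 68, 70, 86, 89, 91}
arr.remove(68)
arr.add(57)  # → {1, 5, 57, 66, 70, 86, 89, 91}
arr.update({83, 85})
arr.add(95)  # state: {1, 5, 57, 66, 70, 83, 85, 86, 89, 91, 95}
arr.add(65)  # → {1, 5, 57, 65, 66, 70, 83, 85, 86, 89, 91, 95}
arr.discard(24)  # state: {1, 5, 57, 65, 66, 70, 83, 85, 86, 89, 91, 95}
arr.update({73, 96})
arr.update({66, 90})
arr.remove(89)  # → {1, 5, 57, 65, 66, 70, 73, 83, 85, 86, 90, 91, 95, 96}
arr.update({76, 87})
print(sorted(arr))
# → [1, 5, 57, 65, 66, 70, 73, 76, 83, 85, 86, 87, 90, 91, 95, 96]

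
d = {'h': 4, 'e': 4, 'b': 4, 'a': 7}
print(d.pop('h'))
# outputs 4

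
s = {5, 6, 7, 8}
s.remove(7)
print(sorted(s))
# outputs [5, 6, 8]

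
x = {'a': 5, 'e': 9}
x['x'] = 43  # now {'a': 5, 'e': 9, 'x': 43}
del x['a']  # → {'e': 9, 'x': 43}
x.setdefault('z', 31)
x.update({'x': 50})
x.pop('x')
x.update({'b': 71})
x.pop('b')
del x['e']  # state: {'z': 31}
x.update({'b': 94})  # {'z': 31, 'b': 94}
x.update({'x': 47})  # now {'z': 31, 'b': 94, 'x': 47}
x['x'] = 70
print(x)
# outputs {'z': 31, 'b': 94, 'x': 70}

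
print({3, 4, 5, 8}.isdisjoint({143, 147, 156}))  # True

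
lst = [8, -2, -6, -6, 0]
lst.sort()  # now [-6, -6, -2, 0, 8]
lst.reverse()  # [8, 0, -2, -6, -6]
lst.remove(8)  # [0, -2, -6, -6]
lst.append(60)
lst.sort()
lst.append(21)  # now [-6, -6, -2, 0, 60, 21]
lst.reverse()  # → [21, 60, 0, -2, -6, -6]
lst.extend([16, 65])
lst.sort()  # [-6, -6, -2, 0, 16, 21, 60, 65]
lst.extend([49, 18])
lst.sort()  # [-6, -6, -2, 0, 16, 18, 21, 49, 60, 65]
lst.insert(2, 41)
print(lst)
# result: [-6, -6, 41, -2, 0, 16, 18, 21, 49, 60, 65]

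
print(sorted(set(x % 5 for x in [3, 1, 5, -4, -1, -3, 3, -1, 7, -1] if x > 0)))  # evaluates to [0, 1, 2, 3]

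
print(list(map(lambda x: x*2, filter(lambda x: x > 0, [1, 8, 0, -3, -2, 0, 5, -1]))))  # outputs [2, 16, 10]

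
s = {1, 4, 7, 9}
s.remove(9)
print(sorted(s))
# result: [1, 4, 7]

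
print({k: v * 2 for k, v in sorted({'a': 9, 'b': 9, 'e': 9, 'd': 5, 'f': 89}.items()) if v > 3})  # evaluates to {'a': 18, 'b': 18, 'd': 10, 'e': 18, 'f': 178}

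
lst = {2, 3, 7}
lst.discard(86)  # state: {2, 3, 7}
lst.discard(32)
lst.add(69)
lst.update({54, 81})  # {2, 3, 7, 54, 69, 81}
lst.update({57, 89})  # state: {2, 3, 7, 54, 57, 69, 81, 89}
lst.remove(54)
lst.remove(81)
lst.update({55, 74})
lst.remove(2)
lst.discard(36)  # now {3, 7, 55, 57, 69, 74, 89}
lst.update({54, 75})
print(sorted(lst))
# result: [3, 7, 54, 55, 57, 69, 74, 75, 89]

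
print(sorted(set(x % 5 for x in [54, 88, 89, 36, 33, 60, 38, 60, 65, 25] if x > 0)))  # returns [0, 1, 3, 4]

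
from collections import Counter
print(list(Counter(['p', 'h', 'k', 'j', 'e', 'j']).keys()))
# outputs ['p', 'h', 'k', 'j', 'e']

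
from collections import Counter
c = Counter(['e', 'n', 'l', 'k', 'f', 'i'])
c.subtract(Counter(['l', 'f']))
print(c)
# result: Counter({'e': 1, 'n': 1, 'k': 1, 'i': 1, 'l': 0, 'f': 0})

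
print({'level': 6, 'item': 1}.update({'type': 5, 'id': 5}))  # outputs None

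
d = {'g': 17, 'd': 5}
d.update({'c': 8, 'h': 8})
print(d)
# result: {'g': 17, 'd': 5, 'c': 8, 'h': 8}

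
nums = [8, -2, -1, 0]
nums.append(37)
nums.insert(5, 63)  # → [8, -2, -1, 0, 37, 63]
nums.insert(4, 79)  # [8, -2, -1, 0, 79, 37, 63]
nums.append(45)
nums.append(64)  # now [8, -2, -1, 0, 79, 37, 63, 45, 64]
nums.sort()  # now [-2, -1, 0, 8, 37, 45, 63, 64, 79]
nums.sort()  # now [-2, -1, 0, 8, 37, 45, 63, 64, 79]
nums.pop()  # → 79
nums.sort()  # [-2, -1, 0, 8, 37, 45, 63, 64]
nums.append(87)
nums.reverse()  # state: [87, 64, 63, 45, 37, 8, 0, -1, -2]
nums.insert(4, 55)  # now [87, 64, 63, 45, 55, 37, 8, 0, -1, -2]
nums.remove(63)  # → [87, 64, 45, 55, 37, 8, 0, -1, -2]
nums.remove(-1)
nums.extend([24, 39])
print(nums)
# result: [87, 64, 45, 55, 37, 8, 0, -2, 24, 39]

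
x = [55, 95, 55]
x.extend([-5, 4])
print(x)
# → [55, 95, 55, -5, 4]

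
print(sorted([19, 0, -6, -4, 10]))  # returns [-6, -4, 0, 10, 19]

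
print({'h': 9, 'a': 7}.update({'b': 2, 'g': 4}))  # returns None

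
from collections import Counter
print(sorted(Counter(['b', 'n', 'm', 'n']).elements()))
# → ['b', 'm', 'n', 'n']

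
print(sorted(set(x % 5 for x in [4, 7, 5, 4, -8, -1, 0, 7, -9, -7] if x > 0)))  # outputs [0, 2, 4]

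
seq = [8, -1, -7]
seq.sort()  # [-7, -1, 8]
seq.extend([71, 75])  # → [-7, -1, 8, 71, 75]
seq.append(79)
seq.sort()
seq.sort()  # [-7, -1, 8, 71, 75, 79]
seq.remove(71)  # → [-7, -1, 8, 75, 79]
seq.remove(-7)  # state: [-1, 8, 75, 79]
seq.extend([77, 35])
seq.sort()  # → [-1, 8, 35, 75, 77, 79]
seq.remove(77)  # [-1, 8, 35, 75, 79]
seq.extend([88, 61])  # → [-1, 8, 35, 75, 79, 88, 61]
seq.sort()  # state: [-1, 8, 35, 61, 75, 79, 88]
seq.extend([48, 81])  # [-1, 8, 35, 61, 75, 79, 88, 48, 81]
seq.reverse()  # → [81, 48, 88, 79, 75, 61, 35, 8, -1]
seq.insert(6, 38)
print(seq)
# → [81, 48, 88, 79, 75, 61, 38, 35, 8, -1]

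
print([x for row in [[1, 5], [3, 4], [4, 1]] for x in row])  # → [1, 5, 3, 4, 4, 1]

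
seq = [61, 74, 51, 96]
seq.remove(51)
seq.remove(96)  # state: [61, 74]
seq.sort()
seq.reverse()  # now [74, 61]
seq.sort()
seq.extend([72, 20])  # [61, 74, 72, 20]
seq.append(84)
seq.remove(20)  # [61, 74, 72, 84]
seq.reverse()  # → [84, 72, 74, 61]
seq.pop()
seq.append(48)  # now [84, 72, 74, 48]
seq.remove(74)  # [84, 72, 48]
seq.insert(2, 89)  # [84, 72, 89, 48]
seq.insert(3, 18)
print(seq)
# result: [84, 72, 89, 18, 48]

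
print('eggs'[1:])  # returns ggs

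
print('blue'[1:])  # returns lue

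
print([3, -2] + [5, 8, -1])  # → [3, -2, 5, 8, -1]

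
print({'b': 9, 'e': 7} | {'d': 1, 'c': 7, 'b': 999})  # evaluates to {'b': 999, 'e': 7, 'd': 1, 'c': 7}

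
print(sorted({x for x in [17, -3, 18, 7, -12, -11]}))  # [-12, -11, -3, 7, 17, 18]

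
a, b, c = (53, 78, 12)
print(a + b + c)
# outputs 143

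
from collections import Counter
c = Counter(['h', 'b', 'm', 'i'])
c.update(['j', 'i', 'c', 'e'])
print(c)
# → Counter({'i': 2, 'h': 1, 'b': 1, 'm': 1, 'j': 1, 'c': 1, 'e': 1})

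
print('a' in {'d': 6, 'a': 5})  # True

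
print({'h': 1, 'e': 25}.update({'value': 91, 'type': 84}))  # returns None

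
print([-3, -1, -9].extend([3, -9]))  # None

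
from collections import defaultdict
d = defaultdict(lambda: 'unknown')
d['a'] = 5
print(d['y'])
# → unknown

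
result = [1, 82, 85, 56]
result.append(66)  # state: [1, 82, 85, 56, 66]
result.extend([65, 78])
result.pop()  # 78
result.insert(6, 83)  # [1, 82, 85, 56, 66, 65, 83]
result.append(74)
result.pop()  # 74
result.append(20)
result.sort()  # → [1, 20, 56, 65, 66, 82, 83, 85]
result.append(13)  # [1, 20, 56, 65, 66, 82, 83, 85, 13]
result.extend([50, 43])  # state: [1, 20, 56, 65, 66, 82, 83, 85, 13, 50, 43]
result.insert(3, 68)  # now [1, 20, 56, 68, 65, 66, 82, 83, 85, 13, 50, 43]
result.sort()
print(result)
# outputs [1, 13, 20, 43, 50, 56, 65, 66, 68, 82, 83, 85]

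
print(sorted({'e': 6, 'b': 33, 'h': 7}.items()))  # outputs [('b', 33), ('e', 6), ('h', 7)]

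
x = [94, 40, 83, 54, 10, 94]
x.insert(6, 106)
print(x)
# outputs [94, 40, 83, 54, 10, 94, 106]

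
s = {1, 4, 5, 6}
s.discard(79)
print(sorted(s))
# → [1, 4, 5, 6]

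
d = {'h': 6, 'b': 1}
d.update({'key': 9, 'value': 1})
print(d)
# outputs {'h': 6, 'b': 1, 'key': 9, 'value': 1}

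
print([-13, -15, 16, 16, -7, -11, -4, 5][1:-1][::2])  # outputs [-15, 16, -11]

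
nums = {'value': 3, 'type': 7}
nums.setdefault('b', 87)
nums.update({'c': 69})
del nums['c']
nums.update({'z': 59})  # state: {'value': 3, 'type': 7, 'b': 87, 'z': 59}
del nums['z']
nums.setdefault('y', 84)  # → 84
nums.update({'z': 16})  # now {'value': 3, 'type': 7, 'b': 87, 'y': 84, 'z': 16}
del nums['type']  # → {'value': 3, 'b': 87, 'y': 84, 'z': 16}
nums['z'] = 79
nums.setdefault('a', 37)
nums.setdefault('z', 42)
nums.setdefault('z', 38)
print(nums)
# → {'value': 3, 'b': 87, 'y': 84, 'z': 79, 'a': 37}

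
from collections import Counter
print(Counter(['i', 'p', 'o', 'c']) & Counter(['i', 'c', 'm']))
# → Counter({'i': 1, 'c': 1})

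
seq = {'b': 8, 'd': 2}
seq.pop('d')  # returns 2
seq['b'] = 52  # {'b': 52}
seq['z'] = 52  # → {'b': 52, 'z': 52}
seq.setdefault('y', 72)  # 72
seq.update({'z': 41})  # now {'b': 52, 'z': 41, 'y': 72}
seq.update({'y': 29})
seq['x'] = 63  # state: {'b': 52, 'z': 41, 'y': 29, 'x': 63}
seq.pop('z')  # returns 41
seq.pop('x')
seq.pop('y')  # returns 29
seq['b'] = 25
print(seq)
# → {'b': 25}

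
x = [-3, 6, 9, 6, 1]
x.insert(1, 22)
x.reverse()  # [1, 6, 9, 6, 22, -3]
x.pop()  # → -3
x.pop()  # 22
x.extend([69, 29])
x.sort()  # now [1, 6, 6, 9, 29, 69]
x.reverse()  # [69, 29, 9, 6, 6, 1]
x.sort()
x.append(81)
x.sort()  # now [1, 6, 6, 9, 29, 69, 81]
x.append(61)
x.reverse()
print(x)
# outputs [61, 81, 69, 29, 9, 6, 6, 1]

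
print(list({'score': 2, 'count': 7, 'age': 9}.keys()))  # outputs ['score', 'count', 'age']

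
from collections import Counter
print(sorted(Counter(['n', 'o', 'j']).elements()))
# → ['j', 'n', 'o']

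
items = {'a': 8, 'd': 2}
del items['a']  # {'d': 2}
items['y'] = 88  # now {'d': 2, 'y': 88}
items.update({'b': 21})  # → {'d': 2, 'y': 88, 'b': 21}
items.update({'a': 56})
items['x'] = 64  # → {'d': 2, 'y': 88, 'b': 21, 'a': 56, 'x': 64}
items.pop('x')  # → 64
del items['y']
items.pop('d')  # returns 2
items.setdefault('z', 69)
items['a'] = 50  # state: {'b': 21, 'a': 50, 'z': 69}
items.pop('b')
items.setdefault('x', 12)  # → 12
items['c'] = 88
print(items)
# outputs {'a': 50, 'z': 69, 'x': 12, 'c': 88}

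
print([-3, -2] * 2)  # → [-3, -2, -3, -2]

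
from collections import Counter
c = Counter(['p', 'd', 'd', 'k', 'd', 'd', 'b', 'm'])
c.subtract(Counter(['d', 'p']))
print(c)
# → Counter({'d': 3, 'k': 1, 'b': 1, 'm': 1, 'p': 0})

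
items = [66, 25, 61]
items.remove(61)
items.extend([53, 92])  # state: [66, 25, 53, 92]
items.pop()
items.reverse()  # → [53, 25, 66]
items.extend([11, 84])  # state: [53, 25, 66, 11, 84]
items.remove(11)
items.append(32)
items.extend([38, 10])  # [53, 25, 66, 84, 32, 38, 10]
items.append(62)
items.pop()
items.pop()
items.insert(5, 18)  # [53, 25, 66, 84, 32, 18, 38]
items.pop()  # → 38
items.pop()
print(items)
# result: [53, 25, 66, 84, 32]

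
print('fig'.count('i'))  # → 1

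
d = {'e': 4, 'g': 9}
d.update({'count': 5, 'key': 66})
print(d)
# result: {'e': 4, 'g': 9, 'count': 5, 'key': 66}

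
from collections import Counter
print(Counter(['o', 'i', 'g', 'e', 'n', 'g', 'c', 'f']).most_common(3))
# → [('g', 2), ('o', 1), ('i', 1)]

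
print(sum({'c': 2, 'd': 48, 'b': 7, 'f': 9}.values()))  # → 66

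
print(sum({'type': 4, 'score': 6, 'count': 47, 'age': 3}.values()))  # 60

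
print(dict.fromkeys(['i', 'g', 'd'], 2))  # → {'i': 2, 'g': 2, 'd': 2}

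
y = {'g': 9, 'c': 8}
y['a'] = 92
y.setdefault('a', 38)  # 92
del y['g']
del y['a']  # {'c': 8}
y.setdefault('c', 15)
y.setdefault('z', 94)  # 94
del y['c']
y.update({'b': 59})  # {'z': 94, 'b': 59}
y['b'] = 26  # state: {'z': 94, 'b': 26}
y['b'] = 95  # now {'z': 94, 'b': 95}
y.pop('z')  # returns 94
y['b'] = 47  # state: {'b': 47}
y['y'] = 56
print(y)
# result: {'b': 47, 'y': 56}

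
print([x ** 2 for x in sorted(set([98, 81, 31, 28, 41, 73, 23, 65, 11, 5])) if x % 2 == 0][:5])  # [784, 9604]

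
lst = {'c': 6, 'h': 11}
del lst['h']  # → {'c': 6}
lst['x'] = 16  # {'c': 6, 'x': 16}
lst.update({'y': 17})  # {'c': 6, 'x': 16, 'y': 17}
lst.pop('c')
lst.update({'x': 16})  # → {'x': 16, 'y': 17}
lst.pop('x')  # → 16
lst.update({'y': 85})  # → {'y': 85}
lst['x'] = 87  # {'y': 85, 'x': 87}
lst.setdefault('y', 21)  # 85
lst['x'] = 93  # {'y': 85, 'x': 93}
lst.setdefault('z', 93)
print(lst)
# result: {'y': 85, 'x': 93, 'z': 93}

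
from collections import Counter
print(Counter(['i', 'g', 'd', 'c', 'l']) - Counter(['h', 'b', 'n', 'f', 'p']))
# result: Counter({'i': 1, 'g': 1, 'd': 1, 'c': 1, 'l': 1})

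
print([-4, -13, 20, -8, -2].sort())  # None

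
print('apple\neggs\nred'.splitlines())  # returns ['apple', 'eggs', 'red']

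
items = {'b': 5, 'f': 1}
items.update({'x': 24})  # {'b': 5, 'f': 1, 'x': 24}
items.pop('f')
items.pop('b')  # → 5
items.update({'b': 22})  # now {'x': 24, 'b': 22}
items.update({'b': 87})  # {'x': 24, 'b': 87}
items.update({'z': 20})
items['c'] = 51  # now {'x': 24, 'b': 87, 'z': 20, 'c': 51}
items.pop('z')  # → 20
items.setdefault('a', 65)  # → 65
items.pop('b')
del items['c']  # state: {'x': 24, 'a': 65}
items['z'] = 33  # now {'x': 24, 'a': 65, 'z': 33}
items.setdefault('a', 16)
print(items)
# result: {'x': 24, 'a': 65, 'z': 33}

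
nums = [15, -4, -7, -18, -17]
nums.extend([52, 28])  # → [15, -4, -7, -18, -17, 52, 28]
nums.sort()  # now [-18, -17, -7, -4, 15, 28, 52]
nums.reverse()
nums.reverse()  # [-18, -17, -7, -4, 15, 28, 52]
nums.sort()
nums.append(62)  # [-18, -17, -7, -4, 15, 28, 52, 62]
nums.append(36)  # [-18, -17, -7, -4, 15, 28, 52, 62, 36]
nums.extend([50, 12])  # [-18, -17, -7, -4, 15, 28, 52, 62, 36, 50, 12]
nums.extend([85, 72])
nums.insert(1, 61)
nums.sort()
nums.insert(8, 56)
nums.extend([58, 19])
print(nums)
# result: [-18, -17, -7, -4, 12, 15, 28, 36, 56, 50, 52, 61, 62, 72, 85, 58, 19]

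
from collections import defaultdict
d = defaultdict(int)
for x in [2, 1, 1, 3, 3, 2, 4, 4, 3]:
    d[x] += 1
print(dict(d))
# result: {2: 2, 1: 2, 3: 3, 4: 2}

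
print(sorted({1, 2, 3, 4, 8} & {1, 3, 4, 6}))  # [1, 3, 4]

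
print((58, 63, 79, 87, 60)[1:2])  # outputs (63,)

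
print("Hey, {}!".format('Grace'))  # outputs Hey, Grace!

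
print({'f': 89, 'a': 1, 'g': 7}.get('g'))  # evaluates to 7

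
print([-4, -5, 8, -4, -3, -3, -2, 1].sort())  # None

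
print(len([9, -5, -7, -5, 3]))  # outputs 5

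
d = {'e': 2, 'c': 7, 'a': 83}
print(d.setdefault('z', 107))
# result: 107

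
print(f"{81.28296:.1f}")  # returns 81.3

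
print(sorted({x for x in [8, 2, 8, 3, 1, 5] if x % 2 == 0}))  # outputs [2, 8]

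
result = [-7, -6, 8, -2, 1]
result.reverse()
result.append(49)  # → [1, -2, 8, -6, -7, 49]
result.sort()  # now [-7, -6, -2, 1, 8, 49]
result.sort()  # [-7, -6, -2, 1, 8, 49]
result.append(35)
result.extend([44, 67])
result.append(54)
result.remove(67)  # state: [-7, -6, -2, 1, 8, 49, 35, 44, 54]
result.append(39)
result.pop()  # 39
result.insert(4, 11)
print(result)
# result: [-7, -6, -2, 1, 11, 8, 49, 35, 44, 54]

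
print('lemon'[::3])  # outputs lo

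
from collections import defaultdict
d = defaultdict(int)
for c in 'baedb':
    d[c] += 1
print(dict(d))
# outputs {'b': 2, 'a': 1, 'e': 1, 'd': 1}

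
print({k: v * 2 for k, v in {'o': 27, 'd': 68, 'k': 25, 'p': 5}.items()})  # {'o': 54, 'd': 136, 'k': 50, 'p': 10}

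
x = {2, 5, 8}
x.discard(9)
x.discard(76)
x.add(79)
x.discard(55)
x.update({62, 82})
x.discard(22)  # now {2, 5, 8, 62, 79, 82}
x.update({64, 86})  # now {2, 5, 8, 62, 64, 79, 82, 86}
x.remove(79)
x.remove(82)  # {2, 5, 8, 62, 64, 86}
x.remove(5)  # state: {2, 8, 62, 64, 86}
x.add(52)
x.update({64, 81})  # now {2, 8, 52, 62, 64, 81, 86}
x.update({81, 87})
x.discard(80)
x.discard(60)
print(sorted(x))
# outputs [2, 8, 52, 62, 64, 81, 86, 87]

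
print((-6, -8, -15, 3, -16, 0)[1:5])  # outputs (-8, -15, 3, -16)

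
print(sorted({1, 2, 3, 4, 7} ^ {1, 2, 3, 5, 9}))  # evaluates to [4, 5, 7, 9]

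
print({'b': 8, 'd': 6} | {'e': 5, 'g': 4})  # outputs {'b': 8, 'd': 6, 'e': 5, 'g': 4}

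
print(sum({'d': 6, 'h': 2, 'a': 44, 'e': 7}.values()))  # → 59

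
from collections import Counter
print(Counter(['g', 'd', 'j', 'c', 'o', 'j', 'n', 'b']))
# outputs Counter({'j': 2, 'g': 1, 'd': 1, 'c': 1, 'o': 1, 'n': 1, 'b': 1})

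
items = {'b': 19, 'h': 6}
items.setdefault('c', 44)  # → 44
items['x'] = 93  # {'b': 19, 'h': 6, 'c': 44, 'x': 93}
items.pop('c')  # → 44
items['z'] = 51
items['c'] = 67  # {'b': 19, 'h': 6, 'x': 93, 'z': 51, 'c': 67}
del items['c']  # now {'b': 19, 'h': 6, 'x': 93, 'z': 51}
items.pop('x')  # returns 93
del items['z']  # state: {'b': 19, 'h': 6}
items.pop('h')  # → 6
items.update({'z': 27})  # {'b': 19, 'z': 27}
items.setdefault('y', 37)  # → 37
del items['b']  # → {'z': 27, 'y': 37}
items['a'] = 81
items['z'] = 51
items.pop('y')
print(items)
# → {'z': 51, 'a': 81}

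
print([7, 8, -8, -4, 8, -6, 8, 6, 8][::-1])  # [8, 6, 8, -6, 8, -4, -8, 8, 7]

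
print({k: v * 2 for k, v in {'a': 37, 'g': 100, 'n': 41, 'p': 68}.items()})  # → {'a': 74, 'g': 200, 'n': 82, 'p': 136}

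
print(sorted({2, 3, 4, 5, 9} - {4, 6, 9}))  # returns [2, 3, 5]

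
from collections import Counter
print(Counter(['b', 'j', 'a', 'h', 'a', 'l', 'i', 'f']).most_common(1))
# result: [('a', 2)]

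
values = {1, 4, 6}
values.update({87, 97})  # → {1, 4, 6, 87, 97}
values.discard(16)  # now {1, 4, 6, 87, 97}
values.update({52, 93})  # {1, 4, 6, 52, 87, 93, 97}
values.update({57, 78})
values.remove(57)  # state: {1, 4, 6, 52, 78, 87, 93, 97}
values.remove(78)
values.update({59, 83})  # {1, 4, 6, 52, 59, 83, 87, 93, 97}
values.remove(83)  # {1, 4, 6, 52, 59, 87, 93, 97}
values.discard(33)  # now {1, 4, 6, 52, 59, 87, 93, 97}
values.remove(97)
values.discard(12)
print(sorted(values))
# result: [1, 4, 6, 52, 59, 87, 93]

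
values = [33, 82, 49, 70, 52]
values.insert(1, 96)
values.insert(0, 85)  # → [85, 33, 96, 82, 49, 70, 52]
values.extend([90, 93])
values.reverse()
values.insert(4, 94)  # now [93, 90, 52, 70, 94, 49, 82, 96, 33, 85]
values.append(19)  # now [93, 90, 52, 70, 94, 49, 82, 96, 33, 85, 19]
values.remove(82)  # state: [93, 90, 52, 70, 94, 49, 96, 33, 85, 19]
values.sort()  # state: [19, 33, 49, 52, 70, 85, 90, 93, 94, 96]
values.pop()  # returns 96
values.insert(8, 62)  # [19, 33, 49, 52, 70, 85, 90, 93, 62, 94]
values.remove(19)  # [33, 49, 52, 70, 85, 90, 93, 62, 94]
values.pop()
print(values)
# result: [33, 49, 52, 70, 85, 90, 93, 62]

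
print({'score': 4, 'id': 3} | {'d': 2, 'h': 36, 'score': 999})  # {'score': 999, 'id': 3, 'd': 2, 'h': 36}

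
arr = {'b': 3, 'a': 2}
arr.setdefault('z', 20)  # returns 20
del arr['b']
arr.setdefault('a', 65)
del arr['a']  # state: {'z': 20}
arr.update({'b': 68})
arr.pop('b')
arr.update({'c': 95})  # {'z': 20, 'c': 95}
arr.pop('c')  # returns 95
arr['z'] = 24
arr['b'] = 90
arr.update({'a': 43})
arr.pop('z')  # 24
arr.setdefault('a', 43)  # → 43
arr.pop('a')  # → 43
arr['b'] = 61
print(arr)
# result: {'b': 61}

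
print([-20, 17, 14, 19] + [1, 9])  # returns [-20, 17, 14, 19, 1, 9]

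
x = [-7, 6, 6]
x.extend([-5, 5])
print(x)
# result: [-7, 6, 6, -5, 5]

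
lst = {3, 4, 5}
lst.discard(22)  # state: {3, 4, 5}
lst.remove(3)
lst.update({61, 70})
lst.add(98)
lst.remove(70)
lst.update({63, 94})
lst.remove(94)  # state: {4, 5, 61, 63, 98}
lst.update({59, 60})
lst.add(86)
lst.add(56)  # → {4, 5, 56, 59, 60, 61, 63, 86, 98}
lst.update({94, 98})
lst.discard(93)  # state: {4, 5, 56, 59, 60, 61, 63, 86, 94, 98}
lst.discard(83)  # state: {4, 5, 56, 59, 60, 61, 63, 86, 94, 98}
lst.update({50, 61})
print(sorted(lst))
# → [4, 5, 50, 56, 59, 60, 61, 63, 86, 94, 98]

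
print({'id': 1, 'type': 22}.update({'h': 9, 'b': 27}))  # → None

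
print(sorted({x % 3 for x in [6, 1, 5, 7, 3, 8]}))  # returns [0, 1, 2]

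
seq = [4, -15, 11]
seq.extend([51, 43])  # [4, -15, 11, 51, 43]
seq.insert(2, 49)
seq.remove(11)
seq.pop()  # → 43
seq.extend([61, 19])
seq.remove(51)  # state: [4, -15, 49, 61, 19]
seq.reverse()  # [19, 61, 49, -15, 4]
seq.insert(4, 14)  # [19, 61, 49, -15, 14, 4]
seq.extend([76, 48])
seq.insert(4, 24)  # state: [19, 61, 49, -15, 24, 14, 4, 76, 48]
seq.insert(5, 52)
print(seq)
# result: [19, 61, 49, -15, 24, 52, 14, 4, 76, 48]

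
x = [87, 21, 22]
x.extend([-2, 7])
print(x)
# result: [87, 21, 22, -2, 7]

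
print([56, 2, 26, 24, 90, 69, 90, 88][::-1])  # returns [88, 90, 69, 90, 24, 26, 2, 56]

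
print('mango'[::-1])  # ognam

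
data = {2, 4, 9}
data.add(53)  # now {2, 4, 9, 53}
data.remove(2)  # {4, 9, 53}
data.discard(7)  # {4, 9, 53}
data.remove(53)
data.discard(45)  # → {4, 9}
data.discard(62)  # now {4, 9}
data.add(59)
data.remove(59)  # {4, 9}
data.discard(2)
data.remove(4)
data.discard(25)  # {9}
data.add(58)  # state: {9, 58}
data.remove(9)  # {58}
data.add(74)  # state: {58, 74}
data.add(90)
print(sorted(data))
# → [58, 74, 90]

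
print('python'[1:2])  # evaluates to y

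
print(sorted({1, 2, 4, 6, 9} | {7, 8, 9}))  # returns [1, 2, 4, 6, 7, 8, 9]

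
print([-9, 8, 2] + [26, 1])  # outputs [-9, 8, 2, 26, 1]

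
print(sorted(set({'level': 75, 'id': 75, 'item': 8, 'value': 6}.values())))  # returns [6, 8, 75]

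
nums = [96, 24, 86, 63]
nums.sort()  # [24, 63, 86, 96]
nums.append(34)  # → [24, 63, 86, 96, 34]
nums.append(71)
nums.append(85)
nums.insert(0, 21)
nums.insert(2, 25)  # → [21, 24, 25, 63, 86, 96, 34, 71, 85]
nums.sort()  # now [21, 24, 25, 34, 63, 71, 85, 86, 96]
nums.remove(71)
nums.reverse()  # [96, 86, 85, 63, 34, 25, 24, 21]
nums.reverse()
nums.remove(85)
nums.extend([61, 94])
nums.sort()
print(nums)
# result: [21, 24, 25, 34, 61, 63, 86, 94, 96]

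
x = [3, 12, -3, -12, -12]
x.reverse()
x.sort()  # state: [-12, -12, -3, 3, 12]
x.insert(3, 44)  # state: [-12, -12, -3, 44, 3, 12]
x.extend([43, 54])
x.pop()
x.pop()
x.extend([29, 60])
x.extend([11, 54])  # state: [-12, -12, -3, 44, 3, 12, 29, 60, 11, 54]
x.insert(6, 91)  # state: [-12, -12, -3, 44, 3, 12, 91, 29, 60, 11, 54]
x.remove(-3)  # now [-12, -12, 44, 3, 12, 91, 29, 60, 11, 54]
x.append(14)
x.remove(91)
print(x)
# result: [-12, -12, 44, 3, 12, 29, 60, 11, 54, 14]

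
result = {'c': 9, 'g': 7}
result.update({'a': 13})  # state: {'c': 9, 'g': 7, 'a': 13}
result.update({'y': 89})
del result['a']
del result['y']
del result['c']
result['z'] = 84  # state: {'g': 7, 'z': 84}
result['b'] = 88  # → {'g': 7, 'z': 84, 'b': 88}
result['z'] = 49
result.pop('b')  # 88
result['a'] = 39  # {'g': 7, 'z': 49, 'a': 39}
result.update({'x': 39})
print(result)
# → {'g': 7, 'z': 49, 'a': 39, 'x': 39}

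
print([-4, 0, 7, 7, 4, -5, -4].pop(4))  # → 4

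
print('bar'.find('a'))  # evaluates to 1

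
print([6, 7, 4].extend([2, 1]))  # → None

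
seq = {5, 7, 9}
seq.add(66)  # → {5, 7, 9, 66}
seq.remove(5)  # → {7, 9, 66}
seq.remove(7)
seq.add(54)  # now {9, 54, 66}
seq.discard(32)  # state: {9, 54, 66}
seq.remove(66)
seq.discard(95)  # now {9, 54}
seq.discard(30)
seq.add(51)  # {9, 51, 54}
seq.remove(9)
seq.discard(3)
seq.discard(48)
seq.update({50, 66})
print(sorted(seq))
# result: [50, 51, 54, 66]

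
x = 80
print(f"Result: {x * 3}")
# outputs Result: 240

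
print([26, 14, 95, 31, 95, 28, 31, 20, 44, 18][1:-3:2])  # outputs [14, 31, 28]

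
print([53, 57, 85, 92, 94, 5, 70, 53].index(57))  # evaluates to 1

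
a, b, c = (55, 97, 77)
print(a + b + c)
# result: 229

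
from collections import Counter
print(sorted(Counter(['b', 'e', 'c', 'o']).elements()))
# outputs ['b', 'c', 'e', 'o']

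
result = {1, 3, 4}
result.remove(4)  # {1, 3}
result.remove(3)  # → {1}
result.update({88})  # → {1, 88}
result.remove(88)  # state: {1}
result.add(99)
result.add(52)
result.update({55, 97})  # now {1, 52, 55, 97, 99}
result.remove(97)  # {1, 52, 55, 99}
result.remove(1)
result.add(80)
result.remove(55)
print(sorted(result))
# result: [52, 80, 99]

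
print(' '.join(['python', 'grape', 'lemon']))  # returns python grape lemon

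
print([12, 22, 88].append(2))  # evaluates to None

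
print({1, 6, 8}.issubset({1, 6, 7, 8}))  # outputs True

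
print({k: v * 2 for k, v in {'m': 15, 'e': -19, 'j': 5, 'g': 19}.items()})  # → {'m': 30, 'e': -38, 'j': 10, 'g': 38}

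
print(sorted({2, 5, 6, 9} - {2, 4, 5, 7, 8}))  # [6, 9]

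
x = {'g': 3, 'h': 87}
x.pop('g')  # 3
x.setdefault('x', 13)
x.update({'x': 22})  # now {'h': 87, 'x': 22}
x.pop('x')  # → 22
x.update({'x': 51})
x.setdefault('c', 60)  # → 60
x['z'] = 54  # {'h': 87, 'x': 51, 'c': 60, 'z': 54}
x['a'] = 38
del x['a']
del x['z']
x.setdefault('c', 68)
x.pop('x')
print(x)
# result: {'h': 87, 'c': 60}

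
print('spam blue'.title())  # Spam Blue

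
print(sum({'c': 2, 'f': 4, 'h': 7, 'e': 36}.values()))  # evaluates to 49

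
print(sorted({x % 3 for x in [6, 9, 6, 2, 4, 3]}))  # [0, 1, 2]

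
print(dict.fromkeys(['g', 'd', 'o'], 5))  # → {'g': 5, 'd': 5, 'o': 5}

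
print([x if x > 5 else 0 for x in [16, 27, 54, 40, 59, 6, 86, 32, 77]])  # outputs [16, 27, 54, 40, 59, 6, 86, 32, 77]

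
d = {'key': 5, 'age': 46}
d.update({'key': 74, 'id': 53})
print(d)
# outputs {'key': 74, 'age': 46, 'id': 53}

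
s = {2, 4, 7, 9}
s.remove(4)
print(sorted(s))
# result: [2, 7, 9]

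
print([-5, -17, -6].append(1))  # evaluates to None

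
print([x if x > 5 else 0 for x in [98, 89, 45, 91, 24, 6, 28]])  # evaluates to [98, 89, 45, 91, 24, 6, 28]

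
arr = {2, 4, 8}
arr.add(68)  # {2, 4, 8, 68}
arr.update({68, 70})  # {2, 4, 8, 68, 70}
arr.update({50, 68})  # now {2, 4, 8, 50, 68, 70}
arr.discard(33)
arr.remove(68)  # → {2, 4, 8, 50, 70}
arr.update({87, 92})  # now {2, 4, 8, 50, 70, 87, 92}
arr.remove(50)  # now {2, 4, 8, 70, 87, 92}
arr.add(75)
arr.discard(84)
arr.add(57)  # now {2, 4, 8, 57, 70, 75, 87, 92}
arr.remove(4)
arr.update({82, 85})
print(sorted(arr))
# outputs [2, 8, 57, 70, 75, 82, 85, 87, 92]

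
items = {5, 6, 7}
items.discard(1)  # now {5, 6, 7}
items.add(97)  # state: {5, 6, 7, 97}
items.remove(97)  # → {5, 6, 7}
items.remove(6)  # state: {5, 7}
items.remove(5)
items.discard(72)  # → {7}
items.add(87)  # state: {7, 87}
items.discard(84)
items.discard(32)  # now {7, 87}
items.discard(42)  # {7, 87}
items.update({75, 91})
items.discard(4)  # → {7, 75, 87, 91}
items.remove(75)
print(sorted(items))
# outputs [7, 87, 91]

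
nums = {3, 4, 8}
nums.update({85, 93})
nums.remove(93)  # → {3, 4, 8, 85}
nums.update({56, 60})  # {3, 4, 8, 56, 60, 85}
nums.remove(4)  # {3, 8, 56, 60, 85}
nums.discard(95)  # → {3, 8, 56, 60, 85}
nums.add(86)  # {3, 8, 56, 60, 85, 86}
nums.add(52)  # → {3, 8, 52, 56, 60, 85, 86}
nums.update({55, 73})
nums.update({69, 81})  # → {3, 8, 52, 55, 56, 60, 69, 73, 81, 85, 86}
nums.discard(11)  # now {3, 8, 52, 55, 56, 60, 69, 73, 81, 85, 86}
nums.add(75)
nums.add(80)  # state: {3, 8, 52, 55, 56, 60, 69, 73, 75, 80, 81, 85, 86}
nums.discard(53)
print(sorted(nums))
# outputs [3, 8, 52, 55, 56, 60, 69, 73, 75, 80, 81, 85, 86]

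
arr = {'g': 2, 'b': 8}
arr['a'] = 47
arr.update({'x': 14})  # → {'g': 2, 'b': 8, 'a': 47, 'x': 14}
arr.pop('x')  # 14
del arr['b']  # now {'g': 2, 'a': 47}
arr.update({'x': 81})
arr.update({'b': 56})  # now {'g': 2, 'a': 47, 'x': 81, 'b': 56}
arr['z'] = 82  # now {'g': 2, 'a': 47, 'x': 81, 'b': 56, 'z': 82}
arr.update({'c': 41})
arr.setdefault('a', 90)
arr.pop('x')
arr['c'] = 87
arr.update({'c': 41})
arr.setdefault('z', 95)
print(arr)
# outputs {'g': 2, 'a': 47, 'b': 56, 'z': 82, 'c': 41}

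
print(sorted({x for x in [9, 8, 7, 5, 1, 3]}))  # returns [1, 3, 5, 7, 8, 9]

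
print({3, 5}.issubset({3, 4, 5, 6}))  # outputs True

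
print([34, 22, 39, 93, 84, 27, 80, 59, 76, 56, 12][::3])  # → [34, 93, 80, 56]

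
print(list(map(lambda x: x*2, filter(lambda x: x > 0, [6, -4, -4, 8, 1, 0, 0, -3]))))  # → [12, 16, 2]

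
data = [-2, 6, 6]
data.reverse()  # [6, 6, -2]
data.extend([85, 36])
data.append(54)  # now [6, 6, -2, 85, 36, 54]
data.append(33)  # [6, 6, -2, 85, 36, 54, 33]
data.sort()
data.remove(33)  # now [-2, 6, 6, 36, 54, 85]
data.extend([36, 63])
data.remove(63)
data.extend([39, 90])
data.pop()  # 90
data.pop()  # 39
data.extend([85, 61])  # [-2, 6, 6, 36, 54, 85, 36, 85, 61]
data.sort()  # [-2, 6, 6, 36, 36, 54, 61, 85, 85]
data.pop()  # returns 85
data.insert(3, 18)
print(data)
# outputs [-2, 6, 6, 18, 36, 36, 54, 61, 85]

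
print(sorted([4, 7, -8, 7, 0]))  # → [-8, 0, 4, 7, 7]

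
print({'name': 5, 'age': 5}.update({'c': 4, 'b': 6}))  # None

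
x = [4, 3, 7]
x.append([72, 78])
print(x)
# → [4, 3, 7, [72, 78]]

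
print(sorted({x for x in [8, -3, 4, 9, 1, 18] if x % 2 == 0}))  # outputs [4, 8, 18]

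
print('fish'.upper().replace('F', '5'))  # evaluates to 5ISH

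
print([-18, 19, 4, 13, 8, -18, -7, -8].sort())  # None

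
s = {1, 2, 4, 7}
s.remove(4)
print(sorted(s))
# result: [1, 2, 7]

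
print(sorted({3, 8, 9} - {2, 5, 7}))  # [3, 8, 9]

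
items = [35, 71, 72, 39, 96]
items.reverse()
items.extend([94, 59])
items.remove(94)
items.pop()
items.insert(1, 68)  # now [96, 68, 39, 72, 71, 35]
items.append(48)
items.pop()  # 48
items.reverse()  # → [35, 71, 72, 39, 68, 96]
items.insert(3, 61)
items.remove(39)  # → [35, 71, 72, 61, 68, 96]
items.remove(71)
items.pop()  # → 96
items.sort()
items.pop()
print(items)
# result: [35, 61, 68]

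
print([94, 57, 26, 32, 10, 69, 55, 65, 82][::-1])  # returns [82, 65, 55, 69, 10, 32, 26, 57, 94]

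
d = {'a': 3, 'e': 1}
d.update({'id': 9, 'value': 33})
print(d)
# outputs {'a': 3, 'e': 1, 'id': 9, 'value': 33}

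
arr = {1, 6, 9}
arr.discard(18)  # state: {1, 6, 9}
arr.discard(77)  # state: {1, 6, 9}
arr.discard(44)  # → {1, 6, 9}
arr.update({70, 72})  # {1, 6, 9, 70, 72}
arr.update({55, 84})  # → {1, 6, 9, 55, 70, 72, 84}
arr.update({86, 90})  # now {1, 6, 9, 55, 70, 72, 84, 86, 90}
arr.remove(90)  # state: {1, 6, 9, 55, 70, 72, 84, 86}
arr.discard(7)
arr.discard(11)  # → {1, 6, 9, 55, 70, 72, 84, 86}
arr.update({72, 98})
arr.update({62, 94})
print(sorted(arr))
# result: [1, 6, 9, 55, 62, 70, 72, 84, 86, 94, 98]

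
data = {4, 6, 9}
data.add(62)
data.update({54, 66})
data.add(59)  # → {4, 6, 9, 54, 59, 62, 66}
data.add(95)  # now {4, 6, 9, 54, 59, 62, 66, 95}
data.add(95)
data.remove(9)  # {4, 6, 54, 59, 62, 66, 95}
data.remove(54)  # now {4, 6, 59, 62, 66, 95}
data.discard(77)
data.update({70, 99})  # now {4, 6, 59, 62, 66, 70, 95, 99}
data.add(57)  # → {4, 6, 57, 59, 62, 66, 70, 95, 99}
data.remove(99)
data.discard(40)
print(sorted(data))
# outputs [4, 6, 57, 59, 62, 66, 70, 95]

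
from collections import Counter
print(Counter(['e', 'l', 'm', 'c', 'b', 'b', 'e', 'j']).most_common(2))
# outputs [('e', 2), ('b', 2)]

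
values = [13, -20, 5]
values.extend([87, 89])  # [13, -20, 5, 87, 89]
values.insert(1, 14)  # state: [13, 14, -20, 5, 87, 89]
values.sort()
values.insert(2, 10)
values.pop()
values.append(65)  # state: [-20, 5, 10, 13, 14, 87, 65]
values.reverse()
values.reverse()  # [-20, 5, 10, 13, 14, 87, 65]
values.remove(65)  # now [-20, 5, 10, 13, 14, 87]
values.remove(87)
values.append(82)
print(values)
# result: [-20, 5, 10, 13, 14, 82]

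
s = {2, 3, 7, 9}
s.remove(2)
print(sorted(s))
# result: [3, 7, 9]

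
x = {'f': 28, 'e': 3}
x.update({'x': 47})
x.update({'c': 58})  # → {'f': 28, 'e': 3, 'x': 47, 'c': 58}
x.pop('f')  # 28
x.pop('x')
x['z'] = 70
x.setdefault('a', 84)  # 84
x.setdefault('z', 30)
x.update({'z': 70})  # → {'e': 3, 'c': 58, 'z': 70, 'a': 84}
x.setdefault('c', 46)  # 58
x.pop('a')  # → 84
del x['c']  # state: {'e': 3, 'z': 70}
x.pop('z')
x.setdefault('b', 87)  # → 87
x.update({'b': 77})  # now {'e': 3, 'b': 77}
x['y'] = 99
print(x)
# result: {'e': 3, 'b': 77, 'y': 99}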